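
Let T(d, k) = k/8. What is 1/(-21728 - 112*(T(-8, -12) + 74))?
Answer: -1/29848 ≈ -3.3503e-5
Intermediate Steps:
T(d, k) = k/8 (T(d, k) = k*(⅛) = k/8)
1/(-21728 - 112*(T(-8, -12) + 74)) = 1/(-21728 - 112*((⅛)*(-12) + 74)) = 1/(-21728 - 112*(-3/2 + 74)) = 1/(-21728 - 112*145/2) = 1/(-21728 - 8120) = 1/(-29848) = -1/29848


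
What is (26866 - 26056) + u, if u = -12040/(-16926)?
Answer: 980150/1209 ≈ 810.71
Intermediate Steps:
u = 860/1209 (u = -12040*(-1/16926) = 860/1209 ≈ 0.71133)
(26866 - 26056) + u = (26866 - 26056) + 860/1209 = 810 + 860/1209 = 980150/1209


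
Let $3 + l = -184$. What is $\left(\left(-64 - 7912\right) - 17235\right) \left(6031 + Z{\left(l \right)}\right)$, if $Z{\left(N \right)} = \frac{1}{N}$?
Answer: $- \frac{1672521468}{11} \approx -1.5205 \cdot 10^{8}$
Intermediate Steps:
$l = -187$ ($l = -3 - 184 = -187$)
$\left(\left(-64 - 7912\right) - 17235\right) \left(6031 + Z{\left(l \right)}\right) = \left(\left(-64 - 7912\right) - 17235\right) \left(6031 + \frac{1}{-187}\right) = \left(\left(-64 - 7912\right) - 17235\right) \left(6031 - \frac{1}{187}\right) = \left(-7976 - 17235\right) \frac{1127796}{187} = \left(-25211\right) \frac{1127796}{187} = - \frac{1672521468}{11}$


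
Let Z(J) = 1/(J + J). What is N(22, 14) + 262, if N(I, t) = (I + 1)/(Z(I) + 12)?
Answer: 6070/23 ≈ 263.91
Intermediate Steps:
Z(J) = 1/(2*J)
N(I, t) = (1 + I)/(12 + 1/(2*I)) (N(I, t) = (I + 1)/(1/(2*I) + 12) = (1 + I)/(12 + 1/(2*I)))
N(22, 14) + 262 = 2*22*(1 + 22)/(1 + 24*22) + 262 = 2*22*23/(1 + 528) + 262 = 2*22*23/529 + 262 = 2*22*(1/529)*23 + 262 = 44/23 + 262 = 6070/23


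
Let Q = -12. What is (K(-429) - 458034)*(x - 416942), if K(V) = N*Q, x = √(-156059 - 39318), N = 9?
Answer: 191018641764 - 458142*I*√195377 ≈ 1.9102e+11 - 2.0251e+8*I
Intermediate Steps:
x = I*√195377 (x = √(-195377) = I*√195377 ≈ 442.01*I)
K(V) = -108 (K(V) = 9*(-12) = -108)
(K(-429) - 458034)*(x - 416942) = (-108 - 458034)*(I*√195377 - 416942) = -458142*(-416942 + I*√195377) = 191018641764 - 458142*I*√195377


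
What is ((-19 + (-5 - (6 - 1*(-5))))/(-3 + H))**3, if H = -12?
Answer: 343/27 ≈ 12.704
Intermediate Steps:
((-19 + (-5 - (6 - 1*(-5))))/(-3 + H))**3 = ((-19 + (-5 - (6 - 1*(-5))))/(-3 - 12))**3 = ((-19 + (-5 - (6 + 5)))/(-15))**3 = ((-19 + (-5 - 1*11))*(-1/15))**3 = ((-19 + (-5 - 11))*(-1/15))**3 = ((-19 - 16)*(-1/15))**3 = (-35*(-1/15))**3 = (7/3)**3 = 343/27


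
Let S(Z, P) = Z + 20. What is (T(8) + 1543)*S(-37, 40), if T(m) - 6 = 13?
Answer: -26554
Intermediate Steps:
S(Z, P) = 20 + Z
T(m) = 19 (T(m) = 6 + 13 = 19)
(T(8) + 1543)*S(-37, 40) = (19 + 1543)*(20 - 37) = 1562*(-17) = -26554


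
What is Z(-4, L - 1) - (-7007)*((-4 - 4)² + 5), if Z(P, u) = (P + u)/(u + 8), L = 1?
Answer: 966965/2 ≈ 4.8348e+5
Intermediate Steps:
Z(P, u) = (P + u)/(8 + u)
Z(-4, L - 1) - (-7007)*((-4 - 4)² + 5) = (-4 + (1 - 1))/(8 + (1 - 1)) - (-7007)*((-4 - 4)² + 5) = (-4 + 0)/(8 + 0) - (-7007)*((-8)² + 5) = -4/8 - (-7007)*(64 + 5) = (⅛)*(-4) - (-7007)*69 = -½ - 143*(-3381) = -½ + 483483 = 966965/2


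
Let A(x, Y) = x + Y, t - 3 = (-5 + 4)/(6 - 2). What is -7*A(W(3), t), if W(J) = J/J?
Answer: -105/4 ≈ -26.250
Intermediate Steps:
t = 11/4 (t = 3 + (-5 + 4)/(6 - 2) = 3 - 1/4 = 11/4 ≈ 2.7500)
W(J) = 1
A(x, Y) = Y + x
-7*A(W(3), t) = -7*(11/4 + 1) = -7*15/4 = -105/4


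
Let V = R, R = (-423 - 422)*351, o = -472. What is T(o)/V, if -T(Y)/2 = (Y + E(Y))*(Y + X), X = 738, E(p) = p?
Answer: -502208/296595 ≈ -1.6932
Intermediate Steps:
T(Y) = -4*Y*(738 + Y) (T(Y) = -2*(Y + Y)*(Y + 738) = -2*2*Y*(738 + Y) = -4*Y*(738 + Y))
R = -296595 (R = -845*351 = -296595)
V = -296595
T(o)/V = (4*(-472)*(-738 - 1*(-472)))/(-296595) = (4*(-472)*(-738 + 472))*(-1/296595) = (4*(-472)*(-266))*(-1/296595) = 502208*(-1/296595) = -502208/296595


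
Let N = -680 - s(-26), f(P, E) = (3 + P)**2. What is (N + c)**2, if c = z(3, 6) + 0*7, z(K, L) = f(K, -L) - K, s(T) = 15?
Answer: 438244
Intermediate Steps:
z(K, L) = (3 + K)**2 - K
c = 33 (c = ((3 + 3)**2 - 1*3) + 0*7 = (6**2 - 3) + 0 = (36 - 3) + 0 = 33 + 0 = 33)
N = -695 (N = -680 - 1*15 = -680 - 15 = -695)
(N + c)**2 = (-695 + 33)**2 = (-662)**2 = 438244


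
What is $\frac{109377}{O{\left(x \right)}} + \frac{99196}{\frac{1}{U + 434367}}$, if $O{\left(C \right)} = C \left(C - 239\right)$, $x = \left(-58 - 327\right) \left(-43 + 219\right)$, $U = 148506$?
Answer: $\frac{266406012090143031297}{4607612240} \approx 5.7819 \cdot 10^{10}$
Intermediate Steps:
$x = -67760$ ($x = \left(-385\right) 176 = -67760$)
$O{\left(C \right)} = C \left(-239 + C\right)$
$\frac{109377}{O{\left(x \right)}} + \frac{99196}{\frac{1}{U + 434367}} = \frac{109377}{\left(-67760\right) \left(-239 - 67760\right)} + \frac{99196}{\frac{1}{148506 + 434367}} = \frac{109377}{\left(-67760\right) \left(-67999\right)} + \frac{99196}{\frac{1}{582873}} = \frac{109377}{4607612240} + 99196 \frac{1}{\frac{1}{582873}} = 109377 \cdot \frac{1}{4607612240} + 99196 \cdot 582873 = \frac{109377}{4607612240} + 57818670108 = \frac{266406012090143031297}{4607612240}$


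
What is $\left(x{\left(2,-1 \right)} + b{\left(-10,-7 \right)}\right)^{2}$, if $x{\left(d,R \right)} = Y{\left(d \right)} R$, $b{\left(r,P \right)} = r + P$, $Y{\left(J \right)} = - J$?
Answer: $225$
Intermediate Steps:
$b{\left(r,P \right)} = P + r$
$x{\left(d,R \right)} = - R d$ ($x{\left(d,R \right)} = - d R = - R d$)
$\left(x{\left(2,-1 \right)} + b{\left(-10,-7 \right)}\right)^{2} = \left(\left(-1\right) \left(-1\right) 2 - 17\right)^{2} = \left(2 - 17\right)^{2} = \left(-15\right)^{2} = 225$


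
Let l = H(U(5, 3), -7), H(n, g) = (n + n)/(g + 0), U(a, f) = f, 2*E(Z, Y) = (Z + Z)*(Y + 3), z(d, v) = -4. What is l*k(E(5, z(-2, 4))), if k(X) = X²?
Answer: -150/7 ≈ -21.429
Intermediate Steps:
E(Z, Y) = Z*(3 + Y) (E(Z, Y) = ((Z + Z)*(Y + 3))/2 = ((2*Z)*(3 + Y))/2 = (2*Z*(3 + Y))/2 = Z*(3 + Y))
H(n, g) = 2*n/g (H(n, g) = (2*n)/g = 2*n/g)
l = -6/7 (l = 2*3/(-7) = 2*3*(-⅐) = -6/7 ≈ -0.85714)
l*k(E(5, z(-2, 4))) = -6*25*(3 - 4)²/7 = -6*(5*(-1))²/7 = -6/7*(-5)² = -6/7*25 = -150/7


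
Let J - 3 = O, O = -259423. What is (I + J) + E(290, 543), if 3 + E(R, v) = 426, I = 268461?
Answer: 9464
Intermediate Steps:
E(R, v) = 423 (E(R, v) = -3 + 426 = 423)
J = -259420 (J = 3 - 259423 = -259420)
(I + J) + E(290, 543) = (268461 - 259420) + 423 = 9041 + 423 = 9464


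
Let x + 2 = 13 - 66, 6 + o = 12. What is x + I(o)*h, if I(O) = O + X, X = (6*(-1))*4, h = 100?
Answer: -1855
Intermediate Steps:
o = 6 (o = -6 + 12 = 6)
X = -24 (X = -6*4 = -24)
x = -55 (x = -2 + (13 - 66) = -2 - 53 = -55)
I(O) = -24 + O (I(O) = O - 24 = -24 + O)
x + I(o)*h = -55 + (-24 + 6)*100 = -55 - 18*100 = -55 - 1800 = -1855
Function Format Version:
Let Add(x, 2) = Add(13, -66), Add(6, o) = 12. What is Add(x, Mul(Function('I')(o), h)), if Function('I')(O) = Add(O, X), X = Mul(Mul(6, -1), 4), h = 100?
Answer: -1855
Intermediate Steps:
o = 6 (o = Add(-6, 12) = 6)
X = -24 (X = Mul(-6, 4) = -24)
x = -55 (x = Add(-2, Add(13, -66)) = Add(-2, -53) = -55)
Function('I')(O) = Add(-24, O) (Function('I')(O) = Add(O, -24) = Add(-24, O))
Add(x, Mul(Function('I')(o), h)) = Add(-55, Mul(Add(-24, 6), 100)) = Add(-55, Mul(-18, 100)) = Add(-55, -1800) = -1855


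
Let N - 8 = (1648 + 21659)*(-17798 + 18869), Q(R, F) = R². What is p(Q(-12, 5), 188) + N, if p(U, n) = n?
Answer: 24961993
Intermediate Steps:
N = 24961805 (N = 8 + (1648 + 21659)*(-17798 + 18869) = 8 + 23307*1071 = 8 + 24961797 = 24961805)
p(Q(-12, 5), 188) + N = 188 + 24961805 = 24961993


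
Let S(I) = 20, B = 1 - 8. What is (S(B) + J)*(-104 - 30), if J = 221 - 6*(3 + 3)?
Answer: -27470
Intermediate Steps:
B = -7
J = 185 (J = 221 - 6*6 = 221 - 36 = 185)
(S(B) + J)*(-104 - 30) = (20 + 185)*(-104 - 30) = 205*(-134) = -27470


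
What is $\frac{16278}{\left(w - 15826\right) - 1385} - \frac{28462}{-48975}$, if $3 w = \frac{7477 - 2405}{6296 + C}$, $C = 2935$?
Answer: $- \frac{8511742103888}{23342422920225} \approx -0.36465$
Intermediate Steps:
$w = \frac{5072}{27693}$ ($w = \frac{\left(7477 - 2405\right) \frac{1}{6296 + 2935}}{3} = \frac{5072 \cdot \frac{1}{9231}}{3} = \frac{1}{3} \cdot \frac{5072}{9231} = \frac{5072}{27693} \approx 0.18315$)
$\frac{16278}{\left(w - 15826\right) - 1385} - \frac{28462}{-48975} = \frac{16278}{\left(\frac{5072}{27693} - 15826\right) - 1385} - \frac{28462}{-48975} = \frac{16278}{- \frac{438264346}{27693} - 1385} - - \frac{28462}{48975} = \frac{16278}{- \frac{476619151}{27693}} + \frac{28462}{48975} = 16278 \left(- \frac{27693}{476619151}\right) + \frac{28462}{48975} = - \frac{450786654}{476619151} + \frac{28462}{48975} = - \frac{8511742103888}{23342422920225}$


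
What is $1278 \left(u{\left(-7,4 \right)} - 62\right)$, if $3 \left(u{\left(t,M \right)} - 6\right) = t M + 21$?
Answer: $-74550$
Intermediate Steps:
$u{\left(t,M \right)} = 13 + \frac{M t}{3}$ ($u{\left(t,M \right)} = 6 + \frac{t M + 21}{3} = 6 + \frac{M t + 21}{3} = 6 + \frac{21 + M t}{3} = 6 + \left(7 + \frac{M t}{3}\right) = 13 + \frac{M t}{3}$)
$1278 \left(u{\left(-7,4 \right)} - 62\right) = 1278 \left(\left(13 + \frac{1}{3} \cdot 4 \left(-7\right)\right) - 62\right) = 1278 \left(\left(13 - \frac{28}{3}\right) - 62\right) = 1278 \left(\frac{11}{3} - 62\right) = 1278 \left(- \frac{175}{3}\right) = -74550$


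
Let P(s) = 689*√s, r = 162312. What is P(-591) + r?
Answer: 162312 + 689*I*√591 ≈ 1.6231e+5 + 16750.0*I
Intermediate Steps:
P(-591) + r = 689*√(-591) + 162312 = 689*(I*√591) + 162312 = 689*I*√591 + 162312 = 162312 + 689*I*√591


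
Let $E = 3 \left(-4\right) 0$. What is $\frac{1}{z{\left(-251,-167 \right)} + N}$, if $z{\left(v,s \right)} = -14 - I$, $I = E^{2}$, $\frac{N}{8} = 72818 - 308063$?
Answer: $- \frac{1}{1881974} \approx -5.3136 \cdot 10^{-7}$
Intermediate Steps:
$E = 0$ ($E = \left(-12\right) 0 = 0$)
$N = -1881960$ ($N = 8 \left(72818 - 308063\right) = 8 \left(-235245\right) = -1881960$)
$I = 0$ ($I = 0^{2} = 0$)
$z{\left(v,s \right)} = -14$ ($z{\left(v,s \right)} = -14 - 0 = -14 + 0 = -14$)
$\frac{1}{z{\left(-251,-167 \right)} + N} = \frac{1}{-14 - 1881960} = \frac{1}{-1881974} = - \frac{1}{1881974}$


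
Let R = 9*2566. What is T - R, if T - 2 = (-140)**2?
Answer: -3492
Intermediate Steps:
T = 19602 (T = 2 + (-140)**2 = 2 + 19600 = 19602)
R = 23094
T - R = 19602 - 1*23094 = 19602 - 23094 = -3492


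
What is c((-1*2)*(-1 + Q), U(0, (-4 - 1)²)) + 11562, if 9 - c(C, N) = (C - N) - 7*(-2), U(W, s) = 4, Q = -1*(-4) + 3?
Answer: 11573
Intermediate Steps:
Q = 7 (Q = 4 + 3 = 7)
c(C, N) = -5 + N - C (c(C, N) = 9 - ((C - N) - 7*(-2)) = 9 - ((C - N) + 14) = 9 - (14 + C - N) = 9 + (-14 + N - C) = -5 + N - C)
c((-1*2)*(-1 + Q), U(0, (-4 - 1)²)) + 11562 = (-5 + 4 - (-1*2)*(-1 + 7)) + 11562 = (-5 + 4 - (-2)*6) + 11562 = (-5 + 4 - 1*(-12)) + 11562 = (-5 + 4 + 12) + 11562 = 11 + 11562 = 11573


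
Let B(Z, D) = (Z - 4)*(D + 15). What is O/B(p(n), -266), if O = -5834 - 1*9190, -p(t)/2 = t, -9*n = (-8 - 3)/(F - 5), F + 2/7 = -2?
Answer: -3448008/211091 ≈ -16.334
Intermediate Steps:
F = -16/7 (F = -2/7 - 2 = -16/7 ≈ -2.2857)
n = -77/459 (n = -(-8 - 3)/(9*(-16/7 - 5)) = -(-11)/(9*(-51/7)) = -(-11)*(-7)/(9*51) = -⅑*77/51 = -77/459 ≈ -0.16776)
p(t) = -2*t
B(Z, D) = (-4 + Z)*(15 + D)
O = -15024 (O = -5834 - 9190 = -15024)
O/B(p(n), -266) = -15024/(-60 - 4*(-266) + 15*(-2*(-77/459)) - (-532)*(-77)/459) = -15024/(-60 + 1064 + 15*(154/459) - 266*154/459) = -15024/(-60 + 1064 + 770/153 - 40964/459) = -15024/422182/459 = -15024*459/422182 = -3448008/211091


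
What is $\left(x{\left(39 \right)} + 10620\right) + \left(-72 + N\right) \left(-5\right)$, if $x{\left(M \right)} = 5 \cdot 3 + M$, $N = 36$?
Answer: $10854$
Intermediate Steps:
$x{\left(M \right)} = 15 + M$
$\left(x{\left(39 \right)} + 10620\right) + \left(-72 + N\right) \left(-5\right) = \left(\left(15 + 39\right) + 10620\right) + \left(-72 + 36\right) \left(-5\right) = \left(54 + 10620\right) - -180 = 10674 + 180 = 10854$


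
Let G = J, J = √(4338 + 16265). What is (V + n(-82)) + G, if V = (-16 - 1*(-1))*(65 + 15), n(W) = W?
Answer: -1282 + √20603 ≈ -1138.5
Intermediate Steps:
J = √20603 ≈ 143.54
G = √20603 ≈ 143.54
V = -1200 (V = (-16 + 1)*80 = -15*80 = -1200)
(V + n(-82)) + G = (-1200 - 82) + √20603 = -1282 + √20603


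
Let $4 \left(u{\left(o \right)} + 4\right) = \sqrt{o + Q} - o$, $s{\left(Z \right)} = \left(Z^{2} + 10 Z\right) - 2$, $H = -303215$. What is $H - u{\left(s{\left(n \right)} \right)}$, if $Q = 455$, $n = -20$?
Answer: $- \frac{606323}{2} - \frac{\sqrt{653}}{4} \approx -3.0317 \cdot 10^{5}$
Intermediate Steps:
$s{\left(Z \right)} = -2 + Z^{2} + 10 Z$
$u{\left(o \right)} = -4 - \frac{o}{4} + \frac{\sqrt{455 + o}}{4}$ ($u{\left(o \right)} = -4 + \frac{\sqrt{o + 455} - o}{4} = -4 + \frac{\sqrt{455 + o} - o}{4} = -4 - \left(- \frac{\sqrt{455 + o}}{4} + \frac{o}{4}\right) = -4 - \frac{o}{4} + \frac{\sqrt{455 + o}}{4}$)
$H - u{\left(s{\left(n \right)} \right)} = -303215 - \left(-4 - \frac{-2 + \left(-20\right)^{2} + 10 \left(-20\right)}{4} + \frac{\sqrt{455 + \left(-2 + \left(-20\right)^{2} + 10 \left(-20\right)\right)}}{4}\right) = -303215 - \left(-4 - \frac{-2 + 400 - 200}{4} + \frac{\sqrt{455 - -198}}{4}\right) = -303215 - \left(-4 - \frac{99}{2} + \frac{\sqrt{455 + 198}}{4}\right) = -303215 - \left(-4 - \frac{99}{2} + \frac{\sqrt{653}}{4}\right) = -303215 - \left(- \frac{107}{2} + \frac{\sqrt{653}}{4}\right) = -303215 + \left(\frac{107}{2} - \frac{\sqrt{653}}{4}\right) = - \frac{606323}{2} - \frac{\sqrt{653}}{4}$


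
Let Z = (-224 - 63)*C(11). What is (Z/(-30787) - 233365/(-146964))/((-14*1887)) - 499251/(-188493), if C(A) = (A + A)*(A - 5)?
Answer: 19891084698636924247/7510212808612371144 ≈ 2.6485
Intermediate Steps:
C(A) = 2*A*(-5 + A) (C(A) = (2*A)*(-5 + A) = 2*A*(-5 + A))
Z = -37884 (Z = (-224 - 63)*(2*11*(-5 + 11)) = -574*11*6 = -287*132 = -37884)
(Z/(-30787) - 233365/(-146964))/((-14*1887)) - 499251/(-188493) = (-37884/(-30787) - 233365/(-146964))/((-14*1887)) - 499251/(-188493) = (-37884*(-1/30787) - 233365*(-1/146964))/(-26418) - 499251*(-1/188493) = (37884/30787 + 233365/146964)*(-1/26418) + 166417/62831 = (12752192431/4524580668)*(-1/26418) + 166417/62831 = -12752192431/119530372087224 + 166417/62831 = 19891084698636924247/7510212808612371144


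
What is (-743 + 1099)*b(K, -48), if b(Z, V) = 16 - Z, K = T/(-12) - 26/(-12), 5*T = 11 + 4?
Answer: 15041/3 ≈ 5013.7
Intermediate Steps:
T = 3 (T = (11 + 4)/5 = (⅕)*15 = 3)
K = 23/12 (K = 3/(-12) - 26/(-12) = 3*(-1/12) - 26*(-1/12) = -¼ + 13/6 = 23/12 ≈ 1.9167)
(-743 + 1099)*b(K, -48) = (-743 + 1099)*(16 - 1*23/12) = 356*(16 - 23/12) = 356*(169/12) = 15041/3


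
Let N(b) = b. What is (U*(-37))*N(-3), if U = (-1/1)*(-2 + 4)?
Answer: -222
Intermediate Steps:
U = -2 (U = -1*1*2 = -1*2 = -2)
(U*(-37))*N(-3) = -2*(-37)*(-3) = 74*(-3) = -222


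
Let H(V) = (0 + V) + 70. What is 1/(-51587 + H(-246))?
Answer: -1/51763 ≈ -1.9319e-5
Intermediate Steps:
H(V) = 70 + V (H(V) = V + 70 = 70 + V)
1/(-51587 + H(-246)) = 1/(-51587 + (70 - 246)) = 1/(-51587 - 176) = 1/(-51763) = -1/51763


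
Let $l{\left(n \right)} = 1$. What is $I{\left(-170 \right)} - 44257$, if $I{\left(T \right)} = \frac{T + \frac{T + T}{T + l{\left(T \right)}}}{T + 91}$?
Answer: $- \frac{590846817}{13351} \approx -44255.0$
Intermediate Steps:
$I{\left(T \right)} = \frac{T + \frac{2 T}{1 + T}}{91 + T}$ ($I{\left(T \right)} = \frac{T + \frac{T + T}{T + 1}}{T + 91} = \frac{T + \frac{2 T}{1 + T}}{91 + T}$)
$I{\left(-170 \right)} - 44257 = - \frac{170 \left(3 - 170\right)}{91 + \left(-170\right)^{2} + 92 \left(-170\right)} - 44257 = \left(-170\right) \frac{1}{91 + 28900 - 15640} \left(-167\right) - 44257 = \left(-170\right) \frac{1}{13351} \left(-167\right) - 44257 = \frac{28390}{13351} - 44257 = - \frac{590846817}{13351}$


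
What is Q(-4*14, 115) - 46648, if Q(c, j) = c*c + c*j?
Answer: -49952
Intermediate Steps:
Q(c, j) = c**2 + c*j
Q(-4*14, 115) - 46648 = (-4*14)*(-4*14 + 115) - 46648 = -56*(-56 + 115) - 46648 = -56*59 - 46648 = -3304 - 46648 = -49952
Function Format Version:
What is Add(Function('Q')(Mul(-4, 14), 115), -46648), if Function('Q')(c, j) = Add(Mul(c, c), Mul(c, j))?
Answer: -49952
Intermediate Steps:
Function('Q')(c, j) = Add(Pow(c, 2), Mul(c, j))
Add(Function('Q')(Mul(-4, 14), 115), -46648) = Add(Mul(Mul(-4, 14), Add(Mul(-4, 14), 115)), -46648) = Add(Mul(-56, Add(-56, 115)), -46648) = Add(Mul(-56, 59), -46648) = Add(-3304, -46648) = -49952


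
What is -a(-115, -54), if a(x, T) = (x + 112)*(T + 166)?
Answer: 336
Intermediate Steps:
a(x, T) = (112 + x)*(166 + T)
-a(-115, -54) = -(18592 + 112*(-54) + 166*(-115) - 54*(-115)) = -(18592 - 6048 - 19090 + 6210) = -1*(-336) = 336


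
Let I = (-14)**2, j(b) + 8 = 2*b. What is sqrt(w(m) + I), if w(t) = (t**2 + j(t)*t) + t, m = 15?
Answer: sqrt(766) ≈ 27.677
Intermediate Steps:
j(b) = -8 + 2*b
I = 196
w(t) = t + t**2 + t*(-8 + 2*t) (w(t) = (t**2 + (-8 + 2*t)*t) + t = (t**2 + t*(-8 + 2*t)) + t = t + t**2 + t*(-8 + 2*t))
sqrt(w(m) + I) = sqrt(15*(-7 + 3*15) + 196) = sqrt(15*(-7 + 45) + 196) = sqrt(15*38 + 196) = sqrt(570 + 196) = sqrt(766)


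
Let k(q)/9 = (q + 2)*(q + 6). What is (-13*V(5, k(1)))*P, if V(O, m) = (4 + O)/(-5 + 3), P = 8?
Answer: 468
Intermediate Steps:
k(q) = 9*(2 + q)*(6 + q) (k(q) = 9*((q + 2)*(q + 6)) = 9*((2 + q)*(6 + q)) = 9*(2 + q)*(6 + q))
V(O, m) = -2 - O/2 (V(O, m) = (4 + O)/(-2) = (4 + O)*(-½) = -2 - O/2)
(-13*V(5, k(1)))*P = -13*(-2 - ½*5)*8 = -13*(-2 - 5/2)*8 = -13*(-9/2)*8 = (117/2)*8 = 468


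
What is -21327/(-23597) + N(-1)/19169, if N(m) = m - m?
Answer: 21327/23597 ≈ 0.90380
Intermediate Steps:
N(m) = 0
-21327/(-23597) + N(-1)/19169 = -21327/(-23597) + 0/19169 = -21327*(-1/23597) + 0*(1/19169) = 21327/23597 + 0 = 21327/23597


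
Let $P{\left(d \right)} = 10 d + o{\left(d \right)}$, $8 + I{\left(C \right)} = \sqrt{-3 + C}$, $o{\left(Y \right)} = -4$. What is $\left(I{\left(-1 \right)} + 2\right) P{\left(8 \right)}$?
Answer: $-456 + 152 i \approx -456.0 + 152.0 i$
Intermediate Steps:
$I{\left(C \right)} = -8 + \sqrt{-3 + C}$
$P{\left(d \right)} = -4 + 10 d$ ($P{\left(d \right)} = 10 d - 4 = -4 + 10 d$)
$\left(I{\left(-1 \right)} + 2\right) P{\left(8 \right)} = \left(\left(-8 + \sqrt{-3 - 1}\right) + 2\right) \left(-4 + 10 \cdot 8\right) = \left(\left(-8 + \sqrt{-4}\right) + 2\right) \left(-4 + 80\right) = \left(\left(-8 + 2 i\right) + 2\right) 76 = \left(-6 + 2 i\right) 76 = -456 + 152 i$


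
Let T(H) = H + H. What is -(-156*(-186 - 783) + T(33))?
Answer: -151230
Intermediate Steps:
T(H) = 2*H
-(-156*(-186 - 783) + T(33)) = -(-156*(-186 - 783) + 2*33) = -(-156*(-969) + 66) = -(151164 + 66) = -1*151230 = -151230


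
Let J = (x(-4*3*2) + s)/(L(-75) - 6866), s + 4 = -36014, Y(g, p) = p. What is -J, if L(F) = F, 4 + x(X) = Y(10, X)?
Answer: -36046/6941 ≈ -5.1932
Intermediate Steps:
x(X) = -4 + X
s = -36018 (s = -4 - 36014 = -36018)
J = 36046/6941 (J = ((-4 - 4*3*2) - 36018)/(-75 - 6866) = ((-4 - 12*2) - 36018)/(-6941) = ((-4 - 24) - 36018)*(-1/6941) = (-28 - 36018)*(-1/6941) = -36046*(-1/6941) = 36046/6941 ≈ 5.1932)
-J = -1*36046/6941 = -36046/6941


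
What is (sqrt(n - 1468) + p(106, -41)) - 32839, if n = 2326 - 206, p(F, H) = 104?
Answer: -32735 + 2*sqrt(163) ≈ -32709.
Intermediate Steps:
n = 2120
(sqrt(n - 1468) + p(106, -41)) - 32839 = (sqrt(2120 - 1468) + 104) - 32839 = (sqrt(652) + 104) - 32839 = (2*sqrt(163) + 104) - 32839 = (104 + 2*sqrt(163)) - 32839 = -32735 + 2*sqrt(163)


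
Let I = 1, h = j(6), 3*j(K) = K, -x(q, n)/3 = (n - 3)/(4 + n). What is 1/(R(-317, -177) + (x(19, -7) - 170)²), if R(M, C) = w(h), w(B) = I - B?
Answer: 1/32399 ≈ 3.0865e-5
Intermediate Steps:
x(q, n) = -3*(-3 + n)/(4 + n) (x(q, n) = -3*(n - 3)/(4 + n) = -3*(-3 + n)/(4 + n))
j(K) = K/3
h = 2 (h = (⅓)*6 = 2)
w(B) = 1 - B
R(M, C) = -1 (R(M, C) = 1 - 1*2 = 1 - 2 = -1)
1/(R(-317, -177) + (x(19, -7) - 170)²) = 1/(-1 + (3*(3 - 1*(-7))/(4 - 7) - 170)²) = 1/(-1 + (3*(3 + 7)/(-3) - 170)²) = 1/(-1 + (3*(-⅓)*10 - 170)²) = 1/(-1 + (-10 - 170)²) = 1/(-1 + (-180)²) = 1/(-1 + 32400) = 1/32399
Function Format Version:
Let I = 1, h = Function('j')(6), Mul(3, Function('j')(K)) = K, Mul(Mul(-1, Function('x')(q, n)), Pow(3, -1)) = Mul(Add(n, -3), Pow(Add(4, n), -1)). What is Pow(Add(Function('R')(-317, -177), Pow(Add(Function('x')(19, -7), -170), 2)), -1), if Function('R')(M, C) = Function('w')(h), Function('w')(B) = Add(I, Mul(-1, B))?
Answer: Rational(1, 32399) ≈ 3.0865e-5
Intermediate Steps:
Function('x')(q, n) = Mul(-3, Pow(Add(4, n), -1), Add(-3, n)) (Function('x')(q, n) = Mul(-3, Mul(Add(n, -3), Pow(Add(4, n), -1))) = Mul(-3, Mul(Add(-3, n), Pow(Add(4, n), -1))) = Mul(-3, Mul(Pow(Add(4, n), -1), Add(-3, n))) = Mul(-3, Pow(Add(4, n), -1), Add(-3, n)))
Function('j')(K) = Mul(Rational(1, 3), K)
h = 2 (h = Mul(Rational(1, 3), 6) = 2)
Function('w')(B) = Add(1, Mul(-1, B))
Function('R')(M, C) = -1 (Function('R')(M, C) = Add(1, Mul(-1, 2)) = Add(1, -2) = -1)
Pow(Add(Function('R')(-317, -177), Pow(Add(Function('x')(19, -7), -170), 2)), -1) = Pow(Add(-1, Pow(Add(Mul(3, Pow(Add(4, -7), -1), Add(3, Mul(-1, -7))), -170), 2)), -1) = Pow(Add(-1, Pow(Add(Mul(3, Pow(-3, -1), Add(3, 7)), -170), 2)), -1) = Pow(Add(-1, Pow(Add(Mul(3, Rational(-1, 3), 10), -170), 2)), -1) = Pow(Add(-1, Pow(Add(-10, -170), 2)), -1) = Pow(Add(-1, Pow(-180, 2)), -1) = Pow(Add(-1, 32400), -1) = Pow(32399, -1) = Rational(1, 32399)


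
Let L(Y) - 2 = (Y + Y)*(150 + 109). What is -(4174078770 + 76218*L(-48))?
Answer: -2279146854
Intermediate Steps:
L(Y) = 2 + 518*Y (L(Y) = 2 + (Y + Y)*(150 + 109) = 2 + (2*Y)*259 = 2 + 518*Y)
-(4174078770 + 76218*L(-48)) = -(4174231206 - 1895084352) = -76218/(1/(54765 + (2 - 24864))) = -76218/(1/(54765 - 24862)) = -76218/(1/29903) = -76218/1/29903 = -76218*29903 = -2279146854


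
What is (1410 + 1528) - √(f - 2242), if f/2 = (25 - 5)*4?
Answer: 2938 - I*√2082 ≈ 2938.0 - 45.629*I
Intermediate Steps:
f = 160 (f = 2*((25 - 5)*4) = 2*(20*4) = 2*80 = 160)
(1410 + 1528) - √(f - 2242) = (1410 + 1528) - √(160 - 2242) = 2938 - √(-2082) = 2938 - I*√2082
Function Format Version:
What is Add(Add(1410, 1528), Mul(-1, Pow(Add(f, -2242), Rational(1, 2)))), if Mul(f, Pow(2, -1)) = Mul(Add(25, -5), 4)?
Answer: Add(2938, Mul(-1, I, Pow(2082, Rational(1, 2)))) ≈ Add(2938.0, Mul(-45.629, I))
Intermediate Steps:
f = 160 (f = Mul(2, Mul(Add(25, -5), 4)) = Mul(2, Mul(20, 4)) = Mul(2, 80) = 160)
Add(Add(1410, 1528), Mul(-1, Pow(Add(f, -2242), Rational(1, 2)))) = Add(Add(1410, 1528), Mul(-1, Pow(Add(160, -2242), Rational(1, 2)))) = Add(2938, Mul(-1, Pow(-2082, Rational(1, 2)))) = Add(2938, Mul(-1, Mul(I, Pow(2082, Rational(1, 2))))) = Add(2938, Mul(-1, I, Pow(2082, Rational(1, 2))))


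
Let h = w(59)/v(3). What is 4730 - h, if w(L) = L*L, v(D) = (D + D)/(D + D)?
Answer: 1249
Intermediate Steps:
v(D) = 1 (v(D) = (2*D)/((2*D)) = (2*D)*(1/(2*D)) = 1)
w(L) = L²
h = 3481 (h = 59²/1 = 3481*1 = 3481)
4730 - h = 4730 - 1*3481 = 4730 - 3481 = 1249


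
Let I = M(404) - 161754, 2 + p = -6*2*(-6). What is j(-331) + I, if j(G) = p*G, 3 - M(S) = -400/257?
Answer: -47524297/257 ≈ -1.8492e+5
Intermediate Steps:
M(S) = 1171/257 (M(S) = 3 - (-400)/257 = 3 - 1*(-400/257) = 3 + 400/257 = 1171/257)
p = 70 (p = -2 - 6*2*(-6) = -2 - 12*(-6) = -2 + 72 = 70)
j(G) = 70*G
I = -41569607/257 (I = 1171/257 - 161754 = -41569607/257 ≈ -1.6175e+5)
j(-331) + I = 70*(-331) - 41569607/257 = -23170 - 41569607/257 = -47524297/257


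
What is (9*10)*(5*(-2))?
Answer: -900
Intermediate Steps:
(9*10)*(5*(-2)) = 90*(-10) = -900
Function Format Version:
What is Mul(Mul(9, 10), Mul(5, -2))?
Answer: -900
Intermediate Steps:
Mul(Mul(9, 10), Mul(5, -2)) = Mul(90, -10) = -900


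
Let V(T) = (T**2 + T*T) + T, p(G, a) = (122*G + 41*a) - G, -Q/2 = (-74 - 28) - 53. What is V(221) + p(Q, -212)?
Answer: 126721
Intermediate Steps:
Q = 310 (Q = -2*((-74 - 28) - 53) = -2*(-102 - 53) = -2*(-155) = 310)
p(G, a) = 41*a + 121*G (p(G, a) = (41*a + 122*G) - G = 41*a + 121*G)
V(T) = T + 2*T**2 (V(T) = (T**2 + T**2) + T = 2*T**2 + T = T + 2*T**2)
V(221) + p(Q, -212) = 221*(1 + 2*221) + (41*(-212) + 121*310) = 221*(1 + 442) + (-8692 + 37510) = 221*443 + 28818 = 97903 + 28818 = 126721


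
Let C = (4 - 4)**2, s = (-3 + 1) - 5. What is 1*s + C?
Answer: -7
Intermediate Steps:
s = -7 (s = -2 - 5 = -7)
C = 0 (C = 0**2 = 0)
1*s + C = 1*(-7) + 0 = -7 + 0 = -7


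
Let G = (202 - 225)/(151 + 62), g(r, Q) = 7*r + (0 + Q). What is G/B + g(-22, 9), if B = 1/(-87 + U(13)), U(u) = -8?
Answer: -28700/213 ≈ -134.74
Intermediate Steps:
g(r, Q) = Q + 7*r (g(r, Q) = 7*r + Q = Q + 7*r)
B = -1/95 (B = 1/(-87 - 8) = 1/(-95) = -1/95 ≈ -0.010526)
G = -23/213 ≈ -0.10798
G/B + g(-22, 9) = -23/(213*(-1/95)) + (9 + 7*(-22)) = -23/213*(-95) + (9 - 154) = 2185/213 - 145 = -28700/213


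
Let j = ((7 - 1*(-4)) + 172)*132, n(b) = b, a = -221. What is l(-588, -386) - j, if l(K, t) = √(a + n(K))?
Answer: -24156 + I*√809 ≈ -24156.0 + 28.443*I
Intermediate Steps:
j = 24156 (j = ((7 + 4) + 172)*132 = (11 + 172)*132 = 183*132 = 24156)
l(K, t) = √(-221 + K)
l(-588, -386) - j = √(-221 - 588) - 1*24156 = √(-809) - 24156 = I*√809 - 24156 = -24156 + I*√809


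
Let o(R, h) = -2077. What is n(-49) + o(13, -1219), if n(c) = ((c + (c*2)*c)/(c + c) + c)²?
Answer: 29717/4 ≈ 7429.3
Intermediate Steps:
n(c) = (c + (c + 2*c²)/(2*c))² (n(c) = ((c + (2*c)*c)/((2*c)) + c)² = ((c + 2*c²)*(1/(2*c)) + c)² = ((c + 2*c²)/(2*c) + c)² = (c + (c + 2*c²)/(2*c))²)
n(-49) + o(13, -1219) = (1 + 4*(-49))²/4 - 2077 = (1 - 196)²/4 - 2077 = (¼)*(-195)² - 2077 = (¼)*38025 - 2077 = 38025/4 - 2077 = 29717/4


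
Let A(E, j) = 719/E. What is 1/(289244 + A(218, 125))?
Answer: 218/63055911 ≈ 3.4572e-6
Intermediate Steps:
1/(289244 + A(218, 125)) = 1/(289244 + 719/218) = 1/(63055911/218) = 218/63055911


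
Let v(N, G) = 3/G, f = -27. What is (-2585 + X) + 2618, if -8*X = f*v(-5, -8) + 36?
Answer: 1743/64 ≈ 27.234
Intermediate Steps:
X = -369/64 (X = -(-81/(-8) + 36)/8 = -(-81*(-1)/8 + 36)/8 = -(-27*(-3/8) + 36)/8 = -(81/8 + 36)/8 = -⅛*369/8 = -369/64 ≈ -5.7656)
(-2585 + X) + 2618 = (-2585 - 369/64) + 2618 = -165809/64 + 2618 = 1743/64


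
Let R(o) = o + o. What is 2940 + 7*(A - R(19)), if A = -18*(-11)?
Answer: 4060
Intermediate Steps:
R(o) = 2*o
A = 198
2940 + 7*(A - R(19)) = 2940 + 7*(198 - 2*19) = 2940 + 7*(198 - 1*38) = 2940 + 7*(198 - 38) = 2940 + 7*160 = 2940 + 1120 = 4060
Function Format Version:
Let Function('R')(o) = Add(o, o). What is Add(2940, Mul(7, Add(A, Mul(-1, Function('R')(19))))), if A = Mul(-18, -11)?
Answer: 4060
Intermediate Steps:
Function('R')(o) = Mul(2, o)
A = 198
Add(2940, Mul(7, Add(A, Mul(-1, Function('R')(19))))) = Add(2940, Mul(7, Add(198, Mul(-1, Mul(2, 19))))) = Add(2940, Mul(7, Add(198, Mul(-1, 38)))) = Add(2940, Mul(7, Add(198, -38))) = Add(2940, Mul(7, 160)) = Add(2940, 1120) = 4060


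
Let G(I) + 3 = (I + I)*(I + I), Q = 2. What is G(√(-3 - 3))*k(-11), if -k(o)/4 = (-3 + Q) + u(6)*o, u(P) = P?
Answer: -7236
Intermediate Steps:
G(I) = -3 + 4*I² (G(I) = -3 + (I + I)*(I + I) = -3 + (2*I)*(2*I) = -3 + 4*I²)
k(o) = 4 - 24*o (k(o) = -4*((-3 + 2) + 6*o) = -4*(-1 + 6*o) = 4 - 24*o)
G(√(-3 - 3))*k(-11) = (-3 + 4*(√(-3 - 3))²)*(4 - 24*(-11)) = (-3 + 4*(√(-6))²)*(4 + 264) = (-3 + 4*(I*√6)²)*268 = (-3 + 4*(-6))*268 = (-3 - 24)*268 = -27*268 = -7236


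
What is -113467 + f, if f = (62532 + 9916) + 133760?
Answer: 92741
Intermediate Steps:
f = 206208 (f = 72448 + 133760 = 206208)
-113467 + f = -113467 + 206208 = 92741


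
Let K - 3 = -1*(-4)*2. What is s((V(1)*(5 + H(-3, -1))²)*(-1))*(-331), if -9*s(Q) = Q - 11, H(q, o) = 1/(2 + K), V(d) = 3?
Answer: -4940837/1521 ≈ -3248.4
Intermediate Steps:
K = 11 (K = 3 - 1*(-4)*2 = 3 + 4*2 = 3 + 8 = 11)
H(q, o) = 1/13 (H(q, o) = 1/(2 + 11) = 1/13)
s(Q) = 11/9 - Q/9 (s(Q) = -(Q - 11)/9 = -(-11 + Q)/9 = 11/9 - Q/9)
s((V(1)*(5 + H(-3, -1))²)*(-1))*(-331) = (11/9 - 3*(5 + 1/13)²*(-1)/9)*(-331) = (11/9 - 3*(66/13)²*(-1)/9)*(-331) = (11/9 - 3*(4356/169)*(-1)/9)*(-331) = (11/9 - 1452*(-1)/169)*(-331) = (11/9 - ⅑*(-13068/169))*(-331) = (11/9 + 1452/169)*(-331) = (14927/1521)*(-331) = -4940837/1521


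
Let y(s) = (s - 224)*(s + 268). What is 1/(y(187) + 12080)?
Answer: -1/4755 ≈ -0.00021030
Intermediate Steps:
y(s) = (-224 + s)*(268 + s)
1/(y(187) + 12080) = 1/((-60032 + 187**2 + 44*187) + 12080) = 1/((-60032 + 34969 + 8228) + 12080) = 1/(-16835 + 12080) = 1/(-4755) = -1/4755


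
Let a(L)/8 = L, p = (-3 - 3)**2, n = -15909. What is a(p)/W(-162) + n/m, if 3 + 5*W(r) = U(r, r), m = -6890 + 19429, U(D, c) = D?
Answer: -1378743/137929 ≈ -9.9960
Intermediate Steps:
m = 12539
W(r) = -3/5 + r/5
p = 36 (p = (-6)**2 = 36)
a(L) = 8*L
a(p)/W(-162) + n/m = (8*36)/(-3/5 + (1/5)*(-162)) - 15909/12539 = 288/(-3/5 - 162/5) - 15909*1/12539 = 288/(-33) - 15909/12539 = 288*(-1/33) - 15909/12539 = -96/11 - 15909/12539 = -1378743/137929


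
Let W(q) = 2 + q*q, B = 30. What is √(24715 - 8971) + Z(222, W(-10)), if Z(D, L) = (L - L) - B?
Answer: -30 + 8*√246 ≈ 95.475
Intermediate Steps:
W(q) = 2 + q²
Z(D, L) = -30 (Z(D, L) = (L - L) - 1*30 = 0 - 30 = -30)
√(24715 - 8971) + Z(222, W(-10)) = √(24715 - 8971) - 30 = √15744 - 30 = 8*√246 - 30 = -30 + 8*√246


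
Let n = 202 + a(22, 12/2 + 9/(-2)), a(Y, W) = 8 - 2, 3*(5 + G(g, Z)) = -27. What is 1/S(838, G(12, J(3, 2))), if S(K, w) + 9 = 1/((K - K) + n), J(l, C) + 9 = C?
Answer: -208/1871 ≈ -0.11117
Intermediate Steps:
J(l, C) = -9 + C
G(g, Z) = -14 (G(g, Z) = -5 + (⅓)*(-27) = -5 - 9 = -14)
a(Y, W) = 6
n = 208 (n = 202 + 6 = 208)
S(K, w) = -1871/208 (S(K, w) = -9 + 1/((K - K) + 208) = -9 + 1/(0 + 208) = -9 + 1/208 = -1871/208)
1/S(838, G(12, J(3, 2))) = 1/(-1871/208) = -208/1871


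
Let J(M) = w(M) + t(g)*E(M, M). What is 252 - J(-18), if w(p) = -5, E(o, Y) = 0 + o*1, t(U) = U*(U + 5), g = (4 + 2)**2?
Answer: 26825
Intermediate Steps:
g = 36 (g = 6**2 = 36)
t(U) = U*(5 + U)
E(o, Y) = o (E(o, Y) = 0 + o = o)
J(M) = -5 + 1476*M (J(M) = -5 + (36*(5 + 36))*M = -5 + (36*41)*M = -5 + 1476*M)
252 - J(-18) = 252 - (-5 + 1476*(-18)) = 252 - (-5 - 26568) = 252 - 1*(-26573) = 252 + 26573 = 26825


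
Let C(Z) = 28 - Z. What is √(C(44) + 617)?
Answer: √601 ≈ 24.515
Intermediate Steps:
√(C(44) + 617) = √((28 - 1*44) + 617) = √((28 - 44) + 617) = √(-16 + 617) = √601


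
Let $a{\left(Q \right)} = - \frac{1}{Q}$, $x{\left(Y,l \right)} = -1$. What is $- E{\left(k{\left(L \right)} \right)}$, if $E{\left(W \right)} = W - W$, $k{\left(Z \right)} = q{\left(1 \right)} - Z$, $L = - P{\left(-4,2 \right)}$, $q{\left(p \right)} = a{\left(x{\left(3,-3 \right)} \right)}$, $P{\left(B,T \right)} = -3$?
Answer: $0$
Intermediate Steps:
$q{\left(p \right)} = 1$ ($q{\left(p \right)} = - \frac{1}{-1} = \left(-1\right) \left(-1\right) = 1$)
$L = 3$ ($L = \left(-1\right) \left(-3\right) = 3$)
$k{\left(Z \right)} = 1 - Z$
$E{\left(W \right)} = 0$
$- E{\left(k{\left(L \right)} \right)} = \left(-1\right) 0 = 0$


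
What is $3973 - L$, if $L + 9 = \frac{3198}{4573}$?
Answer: $\frac{18206488}{4573} \approx 3981.3$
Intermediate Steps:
$L = - \frac{37959}{4573}$ ($L = -9 + \frac{3198}{4573} = - \frac{37959}{4573} \approx -8.3007$)
$3973 - L = 3973 - - \frac{37959}{4573} = 3973 + \frac{37959}{4573} = \frac{18206488}{4573}$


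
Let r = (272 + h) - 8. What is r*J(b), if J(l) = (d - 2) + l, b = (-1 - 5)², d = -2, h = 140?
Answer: 12928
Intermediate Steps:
b = 36 (b = (-6)² = 36)
J(l) = -4 + l (J(l) = (-2 - 2) + l = -4 + l)
r = 404 (r = (272 + 140) - 8 = 412 - 8 = 404)
r*J(b) = 404*(-4 + 36) = 404*32 = 12928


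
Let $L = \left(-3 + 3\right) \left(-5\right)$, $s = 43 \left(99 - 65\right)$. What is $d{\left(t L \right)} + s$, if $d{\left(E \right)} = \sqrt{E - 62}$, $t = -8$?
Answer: $1462 + i \sqrt{62} \approx 1462.0 + 7.874 i$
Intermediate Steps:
$s = 1462$ ($s = 43 \cdot 34 = 1462$)
$L = 0$ ($L = 0 \left(-5\right) = 0$)
$d{\left(E \right)} = \sqrt{-62 + E}$
$d{\left(t L \right)} + s = \sqrt{-62 - 0} + 1462 = \sqrt{-62 + 0} + 1462 = \sqrt{-62} + 1462 = i \sqrt{62} + 1462 = 1462 + i \sqrt{62}$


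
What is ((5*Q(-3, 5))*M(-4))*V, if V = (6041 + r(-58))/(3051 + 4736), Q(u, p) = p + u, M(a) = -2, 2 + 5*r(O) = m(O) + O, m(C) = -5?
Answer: -120560/7787 ≈ -15.482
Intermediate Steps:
r(O) = -7/5 + O/5 (r(O) = -⅖ + (-5 + O)/5 = -⅖ + (-1 + O/5) = -7/5 + O/5)
V = 6028/7787 (V = (6041 + (-7/5 + (⅕)*(-58)))/(3051 + 4736) = (6041 + (-7/5 - 58/5))/7787 = (6041 - 13)*(1/7787) = 6028*(1/7787) = 6028/7787 ≈ 0.77411)
((5*Q(-3, 5))*M(-4))*V = ((5*(5 - 3))*(-2))*(6028/7787) = ((5*2)*(-2))*(6028/7787) = (10*(-2))*(6028/7787) = -20*6028/7787 = -120560/7787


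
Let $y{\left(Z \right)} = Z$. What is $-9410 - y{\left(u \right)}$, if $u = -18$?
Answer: $-9392$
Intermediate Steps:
$-9410 - y{\left(u \right)} = -9410 - -18 = -9410 + 18 = -9392$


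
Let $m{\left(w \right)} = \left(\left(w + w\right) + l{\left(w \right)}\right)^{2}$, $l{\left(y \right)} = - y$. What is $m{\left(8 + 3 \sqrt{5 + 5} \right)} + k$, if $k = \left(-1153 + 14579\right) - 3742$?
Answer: $9838 + 48 \sqrt{10} \approx 9989.8$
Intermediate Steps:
$m{\left(w \right)} = w^{2}$ ($m{\left(w \right)} = \left(\left(w + w\right) - w\right)^{2} = \left(2 w - w\right)^{2} = w^{2}$)
$k = 9684$ ($k = 13426 - 3742 = 9684$)
$m{\left(8 + 3 \sqrt{5 + 5} \right)} + k = \left(8 + 3 \sqrt{5 + 5}\right)^{2} + 9684 = \left(8 + 3 \sqrt{10}\right)^{2} + 9684 = 9684 + \left(8 + 3 \sqrt{10}\right)^{2}$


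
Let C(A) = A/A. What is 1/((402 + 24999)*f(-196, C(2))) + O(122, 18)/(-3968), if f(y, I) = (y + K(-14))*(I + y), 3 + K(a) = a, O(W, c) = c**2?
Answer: -85457472343/1046590290720 ≈ -0.081653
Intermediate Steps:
C(A) = 1
K(a) = -3 + a
f(y, I) = (-17 + y)*(I + y) (f(y, I) = (y + (-3 - 14))*(I + y) = (y - 17)*(I + y) = (-17 + y)*(I + y))
1/((402 + 24999)*f(-196, C(2))) + O(122, 18)/(-3968) = 1/((402 + 24999)*((-196)**2 - 17*1 - 17*(-196) + 1*(-196))) + 18**2/(-3968) = 1/(25401*(38416 - 17 + 3332 - 196)) + 324*(-1/3968) = (1/25401)/41535 - 81/992 = (1/25401)*(1/41535) - 81/992 = 1/1055030535 - 81/992 = -85457472343/1046590290720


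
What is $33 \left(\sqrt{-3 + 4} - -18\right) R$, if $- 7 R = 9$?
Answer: $- \frac{5643}{7} \approx -806.14$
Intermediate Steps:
$R = - \frac{9}{7}$ ($R = \left(- \frac{1}{7}\right) 9 = - \frac{9}{7} \approx -1.2857$)
$33 \left(\sqrt{-3 + 4} - -18\right) R = 33 \left(\sqrt{-3 + 4} - -18\right) \left(- \frac{9}{7}\right) = 33 \left(\sqrt{1} + 18\right) \left(- \frac{9}{7}\right) = 33 \left(1 + 18\right) \left(- \frac{9}{7}\right) = 33 \cdot 19 \left(- \frac{9}{7}\right) = 627 \left(- \frac{9}{7}\right) = - \frac{5643}{7}$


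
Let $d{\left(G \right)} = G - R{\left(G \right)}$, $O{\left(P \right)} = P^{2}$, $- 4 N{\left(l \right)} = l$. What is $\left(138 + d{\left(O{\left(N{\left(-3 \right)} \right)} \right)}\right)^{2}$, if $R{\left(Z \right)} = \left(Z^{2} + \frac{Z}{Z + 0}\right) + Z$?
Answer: $\frac{1224370081}{65536} \approx 18682.0$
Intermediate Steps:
$N{\left(l \right)} = - \frac{l}{4}$
$R{\left(Z \right)} = 1 + Z + Z^{2}$ ($R{\left(Z \right)} = \left(Z^{2} + \frac{Z}{Z}\right) + Z = \left(Z^{2} + 1\right) + Z = \left(1 + Z^{2}\right) + Z = 1 + Z + Z^{2}$)
$d{\left(G \right)} = -1 - G^{2}$ ($d{\left(G \right)} = G - \left(1 + G + G^{2}\right) = -1 - G^{2}$)
$\left(138 + d{\left(O{\left(N{\left(-3 \right)} \right)} \right)}\right)^{2} = \left(138 - \left(1 + \left(\left(\left(- \frac{1}{4}\right) \left(-3\right)\right)^{2}\right)^{2}\right)\right)^{2} = \left(138 - \left(1 + \left(\left(\frac{3}{4}\right)^{2}\right)^{2}\right)\right)^{2} = \left(138 - \frac{337}{256}\right)^{2} = \left(\frac{34991}{256}\right)^{2} = \frac{1224370081}{65536}$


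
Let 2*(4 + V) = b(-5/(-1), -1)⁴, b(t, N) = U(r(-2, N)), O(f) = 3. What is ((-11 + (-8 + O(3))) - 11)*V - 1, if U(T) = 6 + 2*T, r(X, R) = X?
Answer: -109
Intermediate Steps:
b(t, N) = 2 (b(t, N) = 6 + 2*(-2) = 6 - 4 = 2)
V = 4 (V = -4 + (½)*2⁴ = -4 + (½)*16 = -4 + 8 = 4)
((-11 + (-8 + O(3))) - 11)*V - 1 = ((-11 + (-8 + 3)) - 11)*4 - 1 = ((-11 - 5) - 11)*4 - 1 = (-16 - 11)*4 - 1 = -27*4 - 1 = -108 - 1 = -109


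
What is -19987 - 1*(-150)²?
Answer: -42487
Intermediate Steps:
-19987 - 1*(-150)² = -19987 - 1*22500 = -19987 - 22500 = -42487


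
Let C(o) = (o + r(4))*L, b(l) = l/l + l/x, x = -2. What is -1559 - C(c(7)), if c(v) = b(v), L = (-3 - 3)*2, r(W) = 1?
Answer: -1577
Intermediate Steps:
L = -12 (L = -6*2 = -12)
b(l) = 1 - l/2 (b(l) = l/l + l/(-2) = 1 + l*(-1/2) = 1 - l/2)
c(v) = 1 - v/2
C(o) = -12 - 12*o (C(o) = (o + 1)*(-12) = (1 + o)*(-12) = -12 - 12*o)
-1559 - C(c(7)) = -1559 - (-12 - 12*(1 - 1/2*7)) = -1559 - (-12 - 12*(1 - 7/2)) = -1559 - (-12 - 12*(-5/2)) = -1559 - (-12 + 30) = -1559 - 1*18 = -1559 - 18 = -1577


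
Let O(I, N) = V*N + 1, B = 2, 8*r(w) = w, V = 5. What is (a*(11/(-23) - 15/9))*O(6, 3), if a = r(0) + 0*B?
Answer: 0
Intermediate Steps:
r(w) = w/8
a = 0 (a = (1/8)*0 + 0*2 = 0 + 0 = 0)
O(I, N) = 1 + 5*N (O(I, N) = 5*N + 1 = 1 + 5*N)
(a*(11/(-23) - 15/9))*O(6, 3) = (0*(11/(-23) - 15/9))*(1 + 5*3) = (0*(11*(-1/23) - 15*1/9))*(1 + 15) = (0*(-11/23 - 5/3))*16 = (0*(-148/69))*16 = 0*16 = 0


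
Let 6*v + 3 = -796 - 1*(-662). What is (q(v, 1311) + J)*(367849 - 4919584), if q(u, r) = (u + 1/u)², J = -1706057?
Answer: 1748475853812411935/225228 ≈ 7.7631e+12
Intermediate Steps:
v = -137/6 (v = -½ + (-796 - 1*(-662))/6 = -½ + (-796 + 662)/6 = -½ + (⅙)*(-134) = -½ - 67/3 = -137/6 ≈ -22.833)
(q(v, 1311) + J)*(367849 - 4919584) = ((1 + (-137/6)²)²/(-137/6)² - 1706057)*(367849 - 4919584) = (36*(1 + 18769/36)²/18769 - 1706057)*(-4551735) = (36*(18805/36)²/18769 - 1706057)*(-4551735) = ((36/18769)*(353628025/1296) - 1706057)*(-4551735) = (353628025/675684 - 1706057)*(-4551735) = -1152401789963/675684*(-4551735) = 1748475853812411935/225228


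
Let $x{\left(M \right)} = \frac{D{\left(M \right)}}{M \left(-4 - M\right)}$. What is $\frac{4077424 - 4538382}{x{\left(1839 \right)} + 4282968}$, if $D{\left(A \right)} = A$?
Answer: $- \frac{849545594}{7893510023} \approx -0.10763$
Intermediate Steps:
$x{\left(M \right)} = \frac{1}{-4 - M}$ ($x{\left(M \right)} = \frac{M}{M \left(-4 - M\right)} = M \frac{1}{M \left(-4 - M\right)} = \frac{1}{-4 - M}$)
$\frac{4077424 - 4538382}{x{\left(1839 \right)} + 4282968} = \frac{4077424 - 4538382}{- \frac{1}{4 + 1839} + 4282968} = - \frac{460958}{- \frac{1}{1843} + 4282968} = - \frac{460958}{\frac{7893510023}{1843}} = \left(-460958\right) \frac{1843}{7893510023} = - \frac{849545594}{7893510023}$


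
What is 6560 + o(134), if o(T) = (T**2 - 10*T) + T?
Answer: 23310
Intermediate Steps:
o(T) = T**2 - 9*T
6560 + o(134) = 6560 + 134*(-9 + 134) = 6560 + 134*125 = 6560 + 16750 = 23310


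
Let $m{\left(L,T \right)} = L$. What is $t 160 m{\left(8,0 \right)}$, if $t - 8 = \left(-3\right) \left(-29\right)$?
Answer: $121600$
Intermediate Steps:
$t = 95$ ($t = 8 - -87 = 8 + 87 = 95$)
$t 160 m{\left(8,0 \right)} = 95 \cdot 160 \cdot 8 = 15200 \cdot 8 = 121600$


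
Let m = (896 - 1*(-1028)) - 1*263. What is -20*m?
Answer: -33220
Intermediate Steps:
m = 1661 (m = (896 + 1028) - 263 = 1924 - 263 = 1661)
-20*m = -20*1661 = -33220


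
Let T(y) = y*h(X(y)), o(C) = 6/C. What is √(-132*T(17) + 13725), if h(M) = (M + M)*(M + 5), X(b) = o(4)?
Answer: 3*I*√3337 ≈ 173.3*I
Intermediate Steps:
X(b) = 3/2 (X(b) = 6/4 = 6*(¼) = 3/2)
h(M) = 2*M*(5 + M) (h(M) = (2*M)*(5 + M) = 2*M*(5 + M))
T(y) = 39*y/2 (T(y) = y*(2*(3/2)*(5 + 3/2)) = y*(2*(3/2)*(13/2)) = y*(39/2) = 39*y/2)
√(-132*T(17) + 13725) = √(-2574*17 + 13725) = √(-132*663/2 + 13725) = √(-43758 + 13725) = √(-30033) = 3*I*√3337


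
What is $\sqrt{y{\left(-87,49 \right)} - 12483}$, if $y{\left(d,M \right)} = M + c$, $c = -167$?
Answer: $i \sqrt{12601} \approx 112.25 i$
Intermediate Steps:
$y{\left(d,M \right)} = -167 + M$ ($y{\left(d,M \right)} = M - 167 = -167 + M$)
$\sqrt{y{\left(-87,49 \right)} - 12483} = \sqrt{\left(-167 + 49\right) - 12483} = \sqrt{-118 - 12483} = \sqrt{-12601} = i \sqrt{12601}$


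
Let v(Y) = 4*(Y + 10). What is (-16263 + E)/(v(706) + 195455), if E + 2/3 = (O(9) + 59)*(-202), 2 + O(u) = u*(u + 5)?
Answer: -159689/594957 ≈ -0.26840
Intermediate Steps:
O(u) = -2 + u*(5 + u) (O(u) = -2 + u*(u + 5) = -2 + u*(5 + u))
v(Y) = 40 + 4*Y (v(Y) = 4*(10 + Y) = 40 + 4*Y)
E = -110900/3 (E = -⅔ + ((-2 + 9² + 5*9) + 59)*(-202) = -⅔ + ((-2 + 81 + 45) + 59)*(-202) = -⅔ + (124 + 59)*(-202) = -⅔ + 183*(-202) = -⅔ - 36966 = -110900/3 ≈ -36967.)
(-16263 + E)/(v(706) + 195455) = (-16263 - 110900/3)/((40 + 4*706) + 195455) = -159689/(3*((40 + 2824) + 195455)) = -159689/(3*(2864 + 195455)) = -159689/3/198319 = -159689/3*1/198319 = -159689/594957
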